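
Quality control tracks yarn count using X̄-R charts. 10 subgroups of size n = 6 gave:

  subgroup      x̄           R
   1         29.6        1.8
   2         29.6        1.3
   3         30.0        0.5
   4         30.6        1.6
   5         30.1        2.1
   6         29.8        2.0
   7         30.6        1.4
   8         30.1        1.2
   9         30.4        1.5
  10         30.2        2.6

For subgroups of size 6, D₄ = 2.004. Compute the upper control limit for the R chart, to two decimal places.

3.21

R̄ = (1.8 + 1.3 + 0.5 + 1.6 + 2.1 + 2.0 + 1.4 + 1.2 + 1.5 + 2.6) / 10 = 16.0000 / 10 = 1.6000
UCL_R = D₄·R̄ = 2.004 × 1.6000 = 3.2064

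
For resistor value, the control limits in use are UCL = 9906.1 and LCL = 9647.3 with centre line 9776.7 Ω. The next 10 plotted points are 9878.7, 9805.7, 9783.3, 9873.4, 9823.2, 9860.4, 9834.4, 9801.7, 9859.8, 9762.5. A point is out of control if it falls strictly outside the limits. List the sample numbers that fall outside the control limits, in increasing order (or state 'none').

none

All 10 points lie within [9647.3, 9906.1].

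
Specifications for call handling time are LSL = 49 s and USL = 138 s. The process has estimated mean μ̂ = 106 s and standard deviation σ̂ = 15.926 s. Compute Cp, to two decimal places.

0.93

Cp = (USL − LSL) / (6σ̂) = (138 − 49) / (6 × 15.926) = 89.0000 / 95.5560 = 0.9314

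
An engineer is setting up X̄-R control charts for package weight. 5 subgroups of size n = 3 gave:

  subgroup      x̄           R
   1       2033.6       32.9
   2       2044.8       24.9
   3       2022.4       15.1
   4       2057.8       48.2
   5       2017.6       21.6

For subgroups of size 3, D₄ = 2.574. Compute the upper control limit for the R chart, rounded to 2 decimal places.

73.46

R̄ = (32.9 + 24.9 + 15.1 + 48.2 + 21.6) / 5 = 142.7000 / 5 = 28.5400
UCL_R = D₄·R̄ = 2.574 × 28.5400 = 73.4620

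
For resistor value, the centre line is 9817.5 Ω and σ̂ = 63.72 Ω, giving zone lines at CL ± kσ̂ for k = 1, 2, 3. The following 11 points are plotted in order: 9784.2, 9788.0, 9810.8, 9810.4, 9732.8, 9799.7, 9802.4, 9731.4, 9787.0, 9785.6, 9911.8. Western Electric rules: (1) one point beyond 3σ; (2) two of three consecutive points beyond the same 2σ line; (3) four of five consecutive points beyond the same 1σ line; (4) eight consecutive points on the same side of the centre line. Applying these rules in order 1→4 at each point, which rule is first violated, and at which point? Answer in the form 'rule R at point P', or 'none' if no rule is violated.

rule 4 at point 8

Zone of each point (C = within 1σ̂, B = 1σ̂–2σ̂, A = 2σ̂–3σ̂, * = beyond 3σ̂; sign = side of CL): 1:-C, 2:-C, 3:-C, 4:-C, 5:-B, 6:-C, 7:-C, 8:-B, 9:-C, 10:-C, 11:+B
Rule 4 (eight consecutive points on the same side of the centre line) is satisfied at point 8.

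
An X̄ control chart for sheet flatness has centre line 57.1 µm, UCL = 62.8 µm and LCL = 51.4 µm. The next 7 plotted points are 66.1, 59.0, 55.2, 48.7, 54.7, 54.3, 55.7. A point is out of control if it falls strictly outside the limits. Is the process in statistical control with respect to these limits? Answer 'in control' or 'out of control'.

Compare each point to [51.4, 62.8]: sample 1 = 66.1 > UCL; sample 4 = 48.7 < LCL.

out of control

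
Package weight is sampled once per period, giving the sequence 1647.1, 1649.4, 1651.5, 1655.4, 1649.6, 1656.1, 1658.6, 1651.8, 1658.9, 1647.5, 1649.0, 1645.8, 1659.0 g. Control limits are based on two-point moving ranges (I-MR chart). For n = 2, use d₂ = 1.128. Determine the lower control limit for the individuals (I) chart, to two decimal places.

X̄ = (1647.1 + 1649.4 + 1651.5 + 1655.4 + 1649.6 + 1656.1 + 1658.6 + 1651.8 + 1658.9 + 1647.5 + 1649.0 + 1645.8 + 1659.0) / 13 = 1652.2846
Moving ranges: 2.3, 2.1, 3.9, 5.8, 6.5, 2.5, 6.8, 7.1, 11.4, 1.5, 3.2, 13.2; M̄R̄ = 66.3000 / 12 = 5.5250
LCL = X̄ − 3·M̄R̄/d₂ = 1652.2846 − 3 × 5.5250 / 1.128 = 1637.5905

1637.59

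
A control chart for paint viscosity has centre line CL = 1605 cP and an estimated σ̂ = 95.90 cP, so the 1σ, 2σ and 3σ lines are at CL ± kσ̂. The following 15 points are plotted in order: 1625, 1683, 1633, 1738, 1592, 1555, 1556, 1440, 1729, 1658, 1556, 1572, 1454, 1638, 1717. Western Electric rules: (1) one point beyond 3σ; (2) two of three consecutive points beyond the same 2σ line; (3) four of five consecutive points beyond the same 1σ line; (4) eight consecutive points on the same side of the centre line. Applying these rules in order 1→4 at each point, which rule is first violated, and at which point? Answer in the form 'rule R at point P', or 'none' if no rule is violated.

Zone of each point (C = within 1σ̂, B = 1σ̂–2σ̂, A = 2σ̂–3σ̂, * = beyond 3σ̂; sign = side of CL): 1:+C, 2:+C, 3:+C, 4:+B, 5:-C, 6:-C, 7:-C, 8:-B, 9:+B, 10:+C, 11:-C, 12:-C, 13:-B, 14:+C, 15:+B
No rule fires across all 15 points.

none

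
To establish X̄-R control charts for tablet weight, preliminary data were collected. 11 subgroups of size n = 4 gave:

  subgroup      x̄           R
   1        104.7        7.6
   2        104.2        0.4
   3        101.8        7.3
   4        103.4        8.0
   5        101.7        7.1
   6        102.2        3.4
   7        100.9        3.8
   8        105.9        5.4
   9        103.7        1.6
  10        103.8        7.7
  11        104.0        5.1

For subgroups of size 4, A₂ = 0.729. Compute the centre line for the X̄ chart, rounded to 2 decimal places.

103.30

X̄̄ = (104.7 + 104.2 + 101.8 + 103.4 + 101.7 + 102.2 + 100.9 + 105.9 + 103.7 + 103.8 + 104.0) / 11 = 1136.3000 / 11 = 103.3000
CL = X̄̄ = 103.3000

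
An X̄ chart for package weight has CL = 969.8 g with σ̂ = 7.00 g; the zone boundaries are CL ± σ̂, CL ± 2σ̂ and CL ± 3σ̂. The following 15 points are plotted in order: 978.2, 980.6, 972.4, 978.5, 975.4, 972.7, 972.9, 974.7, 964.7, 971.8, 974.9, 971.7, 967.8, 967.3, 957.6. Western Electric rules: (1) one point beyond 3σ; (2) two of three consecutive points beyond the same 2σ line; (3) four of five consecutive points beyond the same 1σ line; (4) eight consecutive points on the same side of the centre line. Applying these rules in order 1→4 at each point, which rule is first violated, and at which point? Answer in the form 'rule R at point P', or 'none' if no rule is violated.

Zone of each point (C = within 1σ̂, B = 1σ̂–2σ̂, A = 2σ̂–3σ̂, * = beyond 3σ̂; sign = side of CL): 1:+B, 2:+B, 3:+C, 4:+B, 5:+C, 6:+C, 7:+C, 8:+C, 9:-C, 10:+C, 11:+C, 12:+C, 13:-C, 14:-C, 15:-B
Rule 4 (eight consecutive points on the same side of the centre line) is satisfied at point 8.

rule 4 at point 8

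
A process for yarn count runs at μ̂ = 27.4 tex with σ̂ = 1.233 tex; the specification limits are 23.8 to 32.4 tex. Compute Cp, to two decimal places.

1.16

Cp = (USL − LSL) / (6σ̂) = (32.4 − 23.8) / (6 × 1.233) = 8.6000 / 7.3980 = 1.1625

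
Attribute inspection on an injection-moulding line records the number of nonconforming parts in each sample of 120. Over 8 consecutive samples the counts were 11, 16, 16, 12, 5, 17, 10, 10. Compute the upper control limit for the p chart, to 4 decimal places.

0.1836

p̄ = Σdᵢ / (k·n) = 97 / (8 × 120) = 0.10104
UCL = p̄ + 3·√(p̄(1−p̄)/n) = 0.10104 + 3 × √(0.10104×0.89896/120) = 0.10104 + 3 × 0.02751 = 0.18358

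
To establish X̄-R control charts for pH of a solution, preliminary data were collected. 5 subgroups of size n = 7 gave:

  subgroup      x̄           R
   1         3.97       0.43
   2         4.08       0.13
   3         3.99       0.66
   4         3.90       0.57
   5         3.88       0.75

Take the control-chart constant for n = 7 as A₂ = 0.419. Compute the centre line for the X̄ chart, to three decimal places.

3.964

X̄̄ = (3.97 + 4.08 + 3.99 + 3.90 + 3.88) / 5 = 19.8200 / 5 = 3.9640
CL = X̄̄ = 3.9640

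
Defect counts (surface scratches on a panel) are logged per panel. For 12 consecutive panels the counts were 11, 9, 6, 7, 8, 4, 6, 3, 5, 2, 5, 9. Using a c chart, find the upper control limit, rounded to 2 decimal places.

13.75

c̄ = (11 + 9 + 6 + 7 + 8 + 4 + 6 + 3 + 5 + 2 + 5 + 9) / 12 = 75 / 12 = 6.2500
UCL = c̄ + 3√c̄ = 6.2500 + 3 × √6.2500 = 6.2500 + 3 × 2.5000 = 13.7500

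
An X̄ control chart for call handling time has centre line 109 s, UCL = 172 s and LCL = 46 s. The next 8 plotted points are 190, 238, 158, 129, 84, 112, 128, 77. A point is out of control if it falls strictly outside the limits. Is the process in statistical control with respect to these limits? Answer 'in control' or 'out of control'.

out of control

Compare each point to [46, 172]: sample 1 = 190 > UCL; sample 2 = 238 > UCL.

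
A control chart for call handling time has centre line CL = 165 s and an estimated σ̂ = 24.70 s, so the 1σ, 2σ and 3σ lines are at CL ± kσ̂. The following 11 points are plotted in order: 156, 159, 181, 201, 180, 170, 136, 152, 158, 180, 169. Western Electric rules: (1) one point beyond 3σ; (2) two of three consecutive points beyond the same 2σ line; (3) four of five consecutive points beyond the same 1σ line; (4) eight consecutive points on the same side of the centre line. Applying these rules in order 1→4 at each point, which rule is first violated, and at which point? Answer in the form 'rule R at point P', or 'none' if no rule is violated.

Zone of each point (C = within 1σ̂, B = 1σ̂–2σ̂, A = 2σ̂–3σ̂, * = beyond 3σ̂; sign = side of CL): 1:-C, 2:-C, 3:+C, 4:+B, 5:+C, 6:+C, 7:-B, 8:-C, 9:-C, 10:+C, 11:+C
No rule fires across all 11 points.

none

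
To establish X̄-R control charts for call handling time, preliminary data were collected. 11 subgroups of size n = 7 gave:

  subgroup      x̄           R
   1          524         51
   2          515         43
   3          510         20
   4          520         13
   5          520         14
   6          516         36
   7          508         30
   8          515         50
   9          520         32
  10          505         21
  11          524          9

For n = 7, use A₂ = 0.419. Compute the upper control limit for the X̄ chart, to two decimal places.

X̄̄ = (524 + 515 + 510 + 520 + 520 + 516 + 508 + 515 + 520 + 505 + 524) / 11 = 5677.0000 / 11 = 516.0909
R̄ = (51 + 43 + 20 + 13 + 14 + 36 + 30 + 50 + 32 + 21 + 9) / 11 = 319.0000 / 11 = 29.0000
UCL = X̄̄ + A₂·R̄ = 516.0909 + 0.419 × 29.0000 = 528.2419

528.24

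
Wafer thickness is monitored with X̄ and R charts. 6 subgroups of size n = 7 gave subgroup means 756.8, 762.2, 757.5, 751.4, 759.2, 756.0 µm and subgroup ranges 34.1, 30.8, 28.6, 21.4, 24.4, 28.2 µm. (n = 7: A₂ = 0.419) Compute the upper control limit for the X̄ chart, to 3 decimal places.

768.880

X̄̄ = (756.8 + 762.2 + 757.5 + 751.4 + 759.2 + 756.0) / 6 = 4543.1000 / 6 = 757.1833
R̄ = (34.1 + 30.8 + 28.6 + 21.4 + 24.4 + 28.2) / 6 = 167.5000 / 6 = 27.9167
UCL = X̄̄ + A₂·R̄ = 757.1833 + 0.419 × 27.9167 = 768.8804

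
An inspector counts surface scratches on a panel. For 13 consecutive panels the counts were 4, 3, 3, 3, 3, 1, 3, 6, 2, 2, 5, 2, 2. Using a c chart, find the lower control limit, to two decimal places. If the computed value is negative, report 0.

c̄ = (4 + 3 + 3 + 3 + 3 + 1 + 3 + 6 + 2 + 2 + 5 + 2 + 2) / 13 = 39 / 13 = 3.0000
LCL = c̄ − 3√c̄ = 3.0000 − 3 × 1.7321 = -2.1962 → 0 (cannot be negative)

0.00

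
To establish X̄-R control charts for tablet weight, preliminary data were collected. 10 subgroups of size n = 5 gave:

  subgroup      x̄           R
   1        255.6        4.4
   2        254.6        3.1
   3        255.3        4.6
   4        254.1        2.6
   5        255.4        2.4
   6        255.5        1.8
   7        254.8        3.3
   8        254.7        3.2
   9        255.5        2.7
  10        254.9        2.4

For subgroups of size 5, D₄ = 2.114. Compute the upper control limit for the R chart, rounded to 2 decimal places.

R̄ = (4.4 + 3.1 + 4.6 + 2.6 + 2.4 + 1.8 + 3.3 + 3.2 + 2.7 + 2.4) / 10 = 30.5000 / 10 = 3.0500
UCL_R = D₄·R̄ = 2.114 × 3.0500 = 6.4477

6.45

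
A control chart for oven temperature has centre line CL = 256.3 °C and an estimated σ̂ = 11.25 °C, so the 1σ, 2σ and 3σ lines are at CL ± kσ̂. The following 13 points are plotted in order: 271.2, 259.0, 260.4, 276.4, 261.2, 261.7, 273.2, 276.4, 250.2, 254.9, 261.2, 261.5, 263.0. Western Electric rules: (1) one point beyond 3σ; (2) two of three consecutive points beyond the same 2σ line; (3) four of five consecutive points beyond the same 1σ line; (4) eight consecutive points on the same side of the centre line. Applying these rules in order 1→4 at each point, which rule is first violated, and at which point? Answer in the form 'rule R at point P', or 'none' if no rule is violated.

rule 4 at point 8

Zone of each point (C = within 1σ̂, B = 1σ̂–2σ̂, A = 2σ̂–3σ̂, * = beyond 3σ̂; sign = side of CL): 1:+B, 2:+C, 3:+C, 4:+B, 5:+C, 6:+C, 7:+B, 8:+B, 9:-C, 10:-C, 11:+C, 12:+C, 13:+C
Rule 4 (eight consecutive points on the same side of the centre line) is satisfied at point 8.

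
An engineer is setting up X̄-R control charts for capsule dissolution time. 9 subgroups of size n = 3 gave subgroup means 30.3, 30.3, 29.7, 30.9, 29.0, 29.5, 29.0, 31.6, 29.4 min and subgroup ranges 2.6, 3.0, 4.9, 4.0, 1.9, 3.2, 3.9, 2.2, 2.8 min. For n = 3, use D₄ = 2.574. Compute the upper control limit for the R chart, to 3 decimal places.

R̄ = (2.6 + 3.0 + 4.9 + 4.0 + 1.9 + 3.2 + 3.9 + 2.2 + 2.8) / 9 = 28.5000 / 9 = 3.1667
UCL_R = D₄·R̄ = 2.574 × 3.1667 = 8.1510

8.151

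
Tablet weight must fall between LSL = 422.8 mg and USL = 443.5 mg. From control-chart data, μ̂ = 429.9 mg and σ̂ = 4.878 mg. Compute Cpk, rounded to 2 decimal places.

0.49

Cpu = (USL − μ̂) / (3σ̂) = (443.5 − 429.9) / (3 × 4.878) = 0.9293; Cpl = (μ̂ − LSL) / (3σ̂) = (429.9 − 422.8) / (3 × 4.878) = 0.4852; Cpk = min(Cpu, Cpl) = 0.4852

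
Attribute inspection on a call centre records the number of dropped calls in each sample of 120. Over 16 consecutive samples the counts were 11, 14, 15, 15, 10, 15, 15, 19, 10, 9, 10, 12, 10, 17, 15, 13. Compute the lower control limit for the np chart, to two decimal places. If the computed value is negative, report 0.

p̄ = Σdᵢ / (k·n) = 210 / (16 × 120) = 0.10938
LCL = np̄ − 3·√(np̄(1−p̄)) = 13.1250 − 3 × 3.4190 = 2.8680

2.87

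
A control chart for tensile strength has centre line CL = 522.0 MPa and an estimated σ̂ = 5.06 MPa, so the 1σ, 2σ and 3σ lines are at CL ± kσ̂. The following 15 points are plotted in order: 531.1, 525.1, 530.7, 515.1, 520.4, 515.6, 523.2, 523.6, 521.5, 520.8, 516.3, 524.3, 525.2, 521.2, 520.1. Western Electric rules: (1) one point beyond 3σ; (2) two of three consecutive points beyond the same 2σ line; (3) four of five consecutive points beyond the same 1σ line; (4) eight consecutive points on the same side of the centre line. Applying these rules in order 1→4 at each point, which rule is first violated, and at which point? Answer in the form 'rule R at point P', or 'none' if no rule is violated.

none

Zone of each point (C = within 1σ̂, B = 1σ̂–2σ̂, A = 2σ̂–3σ̂, * = beyond 3σ̂; sign = side of CL): 1:+B, 2:+C, 3:+B, 4:-B, 5:-C, 6:-B, 7:+C, 8:+C, 9:-C, 10:-C, 11:-B, 12:+C, 13:+C, 14:-C, 15:-C
No rule fires across all 15 points.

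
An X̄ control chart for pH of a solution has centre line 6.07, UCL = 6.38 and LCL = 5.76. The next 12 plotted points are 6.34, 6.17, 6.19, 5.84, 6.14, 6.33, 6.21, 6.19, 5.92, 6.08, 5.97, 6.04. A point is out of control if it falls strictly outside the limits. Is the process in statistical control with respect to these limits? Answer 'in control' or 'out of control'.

All 12 points lie within [5.76, 6.38].

in control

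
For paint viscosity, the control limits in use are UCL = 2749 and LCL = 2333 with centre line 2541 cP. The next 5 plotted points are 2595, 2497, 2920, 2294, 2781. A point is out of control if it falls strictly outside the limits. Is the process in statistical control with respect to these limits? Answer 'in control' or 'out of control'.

out of control

Compare each point to [2333, 2749]: sample 3 = 2920 > UCL; sample 4 = 2294 < LCL; sample 5 = 2781 > UCL.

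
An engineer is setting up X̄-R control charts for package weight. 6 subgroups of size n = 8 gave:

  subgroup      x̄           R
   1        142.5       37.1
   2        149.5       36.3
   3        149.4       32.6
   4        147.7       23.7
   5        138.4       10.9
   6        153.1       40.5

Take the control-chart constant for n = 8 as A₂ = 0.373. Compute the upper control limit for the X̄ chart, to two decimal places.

X̄̄ = (142.5 + 149.5 + 149.4 + 147.7 + 138.4 + 153.1) / 6 = 880.6000 / 6 = 146.7667
R̄ = (37.1 + 36.3 + 32.6 + 23.7 + 10.9 + 40.5) / 6 = 181.1000 / 6 = 30.1833
UCL = X̄̄ + A₂·R̄ = 146.7667 + 0.373 × 30.1833 = 158.0251

158.03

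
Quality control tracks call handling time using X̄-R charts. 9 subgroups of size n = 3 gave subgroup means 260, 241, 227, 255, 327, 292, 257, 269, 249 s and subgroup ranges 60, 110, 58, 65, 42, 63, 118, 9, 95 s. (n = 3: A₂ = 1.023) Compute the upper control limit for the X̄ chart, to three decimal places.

334.584

X̄̄ = (260 + 241 + 227 + 255 + 327 + 292 + 257 + 269 + 249) / 9 = 2377.0000 / 9 = 264.1111
R̄ = (60 + 110 + 58 + 65 + 42 + 63 + 118 + 9 + 95) / 9 = 620.0000 / 9 = 68.8889
UCL = X̄̄ + A₂·R̄ = 264.1111 + 1.023 × 68.8889 = 334.5844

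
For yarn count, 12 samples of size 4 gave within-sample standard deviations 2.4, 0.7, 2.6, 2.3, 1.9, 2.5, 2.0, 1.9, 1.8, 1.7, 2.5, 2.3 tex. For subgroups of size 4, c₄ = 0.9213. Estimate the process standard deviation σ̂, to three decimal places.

2.225

s̄ = (2.4 + 0.7 + 2.6 + 2.3 + 1.9 + 2.5 + 2.0 + 1.9 + 1.8 + 1.7 + 2.5 + 2.3) / 12 = 2.0500
σ̂ = s̄ / c₄ = 2.0500 / 0.9213 = 2.2251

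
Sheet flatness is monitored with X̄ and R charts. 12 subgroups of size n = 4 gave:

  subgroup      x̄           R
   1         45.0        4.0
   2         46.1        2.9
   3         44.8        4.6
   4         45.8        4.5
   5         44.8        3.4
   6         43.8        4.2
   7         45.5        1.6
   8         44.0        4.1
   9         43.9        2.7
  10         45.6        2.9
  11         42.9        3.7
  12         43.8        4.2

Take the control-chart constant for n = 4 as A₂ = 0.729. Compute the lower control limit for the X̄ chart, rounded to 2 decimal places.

42.07

X̄̄ = (45.0 + 46.1 + 44.8 + 45.8 + 44.8 + 43.8 + 45.5 + 44.0 + 43.9 + 45.6 + 42.9 + 43.8) / 12 = 536.0000 / 12 = 44.6667
R̄ = (4.0 + 2.9 + 4.6 + 4.5 + 3.4 + 4.2 + 1.6 + 4.1 + 2.7 + 2.9 + 3.7 + 4.2) / 12 = 42.8000 / 12 = 3.5667
LCL = X̄̄ − A₂·R̄ = 44.6667 − 0.729 × 3.5667 = 42.0666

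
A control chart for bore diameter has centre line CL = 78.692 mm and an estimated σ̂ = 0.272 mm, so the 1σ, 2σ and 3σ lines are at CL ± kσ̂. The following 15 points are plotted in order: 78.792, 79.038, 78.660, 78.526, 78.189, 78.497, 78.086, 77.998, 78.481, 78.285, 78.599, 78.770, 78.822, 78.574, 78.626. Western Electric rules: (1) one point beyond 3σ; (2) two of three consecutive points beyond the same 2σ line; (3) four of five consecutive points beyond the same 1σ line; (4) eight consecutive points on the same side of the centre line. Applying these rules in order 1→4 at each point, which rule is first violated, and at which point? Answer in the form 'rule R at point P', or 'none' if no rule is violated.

rule 2 at point 8

Zone of each point (C = within 1σ̂, B = 1σ̂–2σ̂, A = 2σ̂–3σ̂, * = beyond 3σ̂; sign = side of CL): 1:+C, 2:+B, 3:-C, 4:-C, 5:-B, 6:-C, 7:-A, 8:-A, 9:-C, 10:-B, 11:-C, 12:+C, 13:+C, 14:-C, 15:-C
Rule 2 (two of three consecutive points beyond the same 2σ limit) is satisfied at point 8.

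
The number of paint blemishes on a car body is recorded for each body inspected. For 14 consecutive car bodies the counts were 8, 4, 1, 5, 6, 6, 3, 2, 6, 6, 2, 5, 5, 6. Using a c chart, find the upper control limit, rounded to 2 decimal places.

c̄ = (8 + 4 + 1 + 5 + 6 + 6 + 3 + 2 + 6 + 6 + 2 + 5 + 5 + 6) / 14 = 65 / 14 = 4.6429
UCL = c̄ + 3√c̄ = 4.6429 + 3 × √4.6429 = 4.6429 + 3 × 2.1547 = 11.1070

11.11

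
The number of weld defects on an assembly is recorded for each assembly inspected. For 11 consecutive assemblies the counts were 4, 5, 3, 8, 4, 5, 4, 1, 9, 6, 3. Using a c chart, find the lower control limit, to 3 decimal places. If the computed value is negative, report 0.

0.000

c̄ = (4 + 5 + 3 + 8 + 4 + 5 + 4 + 1 + 9 + 6 + 3) / 11 = 52 / 11 = 4.7273
LCL = c̄ − 3√c̄ = 4.7273 − 3 × 2.1742 = -1.7954 → 0 (cannot be negative)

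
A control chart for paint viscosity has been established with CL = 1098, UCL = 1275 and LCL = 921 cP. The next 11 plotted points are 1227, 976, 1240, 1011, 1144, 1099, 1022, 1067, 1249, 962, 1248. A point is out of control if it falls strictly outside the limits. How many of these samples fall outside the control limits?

All 11 points lie within [921, 1275].

0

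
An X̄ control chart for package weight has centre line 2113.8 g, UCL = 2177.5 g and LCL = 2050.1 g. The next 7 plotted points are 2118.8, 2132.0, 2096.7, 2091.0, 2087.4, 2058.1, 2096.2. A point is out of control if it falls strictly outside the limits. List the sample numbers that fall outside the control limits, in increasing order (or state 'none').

none

All 7 points lie within [2050.1, 2177.5].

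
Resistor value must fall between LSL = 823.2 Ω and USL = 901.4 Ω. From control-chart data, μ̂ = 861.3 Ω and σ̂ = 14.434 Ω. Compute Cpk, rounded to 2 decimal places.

Cpu = (USL − μ̂) / (3σ̂) = (901.4 − 861.3) / (3 × 14.434) = 0.9261; Cpl = (μ̂ − LSL) / (3σ̂) = (861.3 − 823.2) / (3 × 14.434) = 0.8799; Cpk = min(Cpu, Cpl) = 0.8799

0.88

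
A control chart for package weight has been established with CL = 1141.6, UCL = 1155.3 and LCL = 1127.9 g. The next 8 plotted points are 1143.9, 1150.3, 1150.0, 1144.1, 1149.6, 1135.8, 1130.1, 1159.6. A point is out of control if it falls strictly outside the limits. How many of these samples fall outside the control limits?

1

Compare each point to [1127.9, 1155.3]: sample 8 = 1159.6 > UCL.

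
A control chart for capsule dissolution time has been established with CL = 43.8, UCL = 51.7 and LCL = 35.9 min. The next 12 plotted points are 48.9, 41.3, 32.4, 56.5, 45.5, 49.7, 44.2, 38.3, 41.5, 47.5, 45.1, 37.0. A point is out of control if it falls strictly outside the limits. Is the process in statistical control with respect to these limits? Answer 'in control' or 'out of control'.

Compare each point to [35.9, 51.7]: sample 3 = 32.4 < LCL; sample 4 = 56.5 > UCL.

out of control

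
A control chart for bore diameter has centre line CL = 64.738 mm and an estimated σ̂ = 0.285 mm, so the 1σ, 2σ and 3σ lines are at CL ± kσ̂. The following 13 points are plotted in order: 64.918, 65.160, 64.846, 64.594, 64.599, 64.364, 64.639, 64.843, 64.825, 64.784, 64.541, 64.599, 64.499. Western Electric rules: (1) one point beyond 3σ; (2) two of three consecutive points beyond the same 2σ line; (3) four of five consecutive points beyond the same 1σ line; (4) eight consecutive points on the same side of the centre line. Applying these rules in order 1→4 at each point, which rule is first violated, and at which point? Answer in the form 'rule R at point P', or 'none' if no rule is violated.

Zone of each point (C = within 1σ̂, B = 1σ̂–2σ̂, A = 2σ̂–3σ̂, * = beyond 3σ̂; sign = side of CL): 1:+C, 2:+B, 3:+C, 4:-C, 5:-C, 6:-B, 7:-C, 8:+C, 9:+C, 10:+C, 11:-C, 12:-C, 13:-C
No rule fires across all 13 points.

none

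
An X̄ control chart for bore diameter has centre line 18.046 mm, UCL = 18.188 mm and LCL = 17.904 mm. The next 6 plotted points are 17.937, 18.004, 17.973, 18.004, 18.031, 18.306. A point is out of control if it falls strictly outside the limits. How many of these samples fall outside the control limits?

Compare each point to [17.904, 18.188]: sample 6 = 18.306 > UCL.

1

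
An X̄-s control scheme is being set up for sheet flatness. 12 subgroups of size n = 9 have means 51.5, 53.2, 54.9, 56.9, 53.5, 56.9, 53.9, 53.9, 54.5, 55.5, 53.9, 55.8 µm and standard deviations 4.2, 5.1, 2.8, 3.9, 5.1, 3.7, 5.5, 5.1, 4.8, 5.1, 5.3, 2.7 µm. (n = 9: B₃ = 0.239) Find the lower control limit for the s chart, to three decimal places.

1.062

s̄ = (4.2 + 5.1 + 2.8 + 3.9 + 5.1 + 3.7 + 5.5 + 5.1 + 4.8 + 5.1 + 5.3 + 2.7) / 12 = 4.4417
LCL_s = B₃·s̄ = 0.239 × 4.4417 = 1.0616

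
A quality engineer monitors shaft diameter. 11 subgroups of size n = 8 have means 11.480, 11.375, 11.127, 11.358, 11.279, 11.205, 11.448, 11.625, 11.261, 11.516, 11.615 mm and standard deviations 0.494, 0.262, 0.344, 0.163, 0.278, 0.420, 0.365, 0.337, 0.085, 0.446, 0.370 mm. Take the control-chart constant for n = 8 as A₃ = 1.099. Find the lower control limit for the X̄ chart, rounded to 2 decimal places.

X̄̄ = (11.480 + 11.375 + 11.127 + 11.358 + 11.279 + 11.205 + 11.448 + 11.625 + 11.261 + 11.516 + 11.615) / 11 = 11.3899
s̄ = (0.494 + 0.262 + 0.344 + 0.163 + 0.278 + 0.420 + 0.365 + 0.337 + 0.085 + 0.446 + 0.370) / 11 = 0.3240
LCL = X̄̄ − A₃·s̄ = 11.3899 − 1.099 × 0.3240 = 11.0338

11.03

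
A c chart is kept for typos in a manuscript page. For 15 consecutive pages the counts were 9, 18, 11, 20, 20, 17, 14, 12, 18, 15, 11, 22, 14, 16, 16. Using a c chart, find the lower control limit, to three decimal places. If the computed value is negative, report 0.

c̄ = (9 + 18 + 11 + 20 + 20 + 17 + 14 + 12 + 18 + 15 + 11 + 22 + 14 + 16 + 16) / 15 = 233 / 15 = 15.5333
LCL = c̄ − 3√c̄ = 15.5333 − 3 × 3.9412 = 3.7096

3.710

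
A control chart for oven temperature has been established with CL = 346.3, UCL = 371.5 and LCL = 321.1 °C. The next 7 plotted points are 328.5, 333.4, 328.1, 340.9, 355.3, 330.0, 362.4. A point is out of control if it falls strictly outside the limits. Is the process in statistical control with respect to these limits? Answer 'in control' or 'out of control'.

All 7 points lie within [321.1, 371.5].

in control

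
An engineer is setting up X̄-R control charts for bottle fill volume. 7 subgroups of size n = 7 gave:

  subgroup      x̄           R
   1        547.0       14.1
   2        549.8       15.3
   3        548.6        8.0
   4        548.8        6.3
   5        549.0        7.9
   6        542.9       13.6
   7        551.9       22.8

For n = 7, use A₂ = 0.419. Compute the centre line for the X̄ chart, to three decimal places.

548.286

X̄̄ = (547.0 + 549.8 + 548.6 + 548.8 + 549.0 + 542.9 + 551.9) / 7 = 3838.0000 / 7 = 548.2857
CL = X̄̄ = 548.2857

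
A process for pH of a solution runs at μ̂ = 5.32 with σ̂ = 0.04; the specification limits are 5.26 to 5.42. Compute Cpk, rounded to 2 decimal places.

Cpu = (USL − μ̂) / (3σ̂) = (5.42 − 5.32) / (3 × 0.04) = 0.8333; Cpl = (μ̂ − LSL) / (3σ̂) = (5.32 − 5.26) / (3 × 0.04) = 0.5000; Cpk = min(Cpu, Cpl) = 0.5000

0.50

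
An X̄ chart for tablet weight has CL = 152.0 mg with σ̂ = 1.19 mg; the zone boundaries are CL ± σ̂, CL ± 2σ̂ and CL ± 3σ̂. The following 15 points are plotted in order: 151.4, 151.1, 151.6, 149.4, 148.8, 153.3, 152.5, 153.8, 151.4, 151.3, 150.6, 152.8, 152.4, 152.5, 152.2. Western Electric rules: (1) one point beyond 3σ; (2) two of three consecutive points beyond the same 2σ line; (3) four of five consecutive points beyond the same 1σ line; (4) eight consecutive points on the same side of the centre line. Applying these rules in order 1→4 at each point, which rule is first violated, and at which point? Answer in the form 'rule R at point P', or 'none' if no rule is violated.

rule 2 at point 5

Zone of each point (C = within 1σ̂, B = 1σ̂–2σ̂, A = 2σ̂–3σ̂, * = beyond 3σ̂; sign = side of CL): 1:-C, 2:-C, 3:-C, 4:-A, 5:-A, 6:+B, 7:+C, 8:+B, 9:-C, 10:-C, 11:-B, 12:+C, 13:+C, 14:+C, 15:+C
Rule 2 (two of three consecutive points beyond the same 2σ limit) is satisfied at point 5.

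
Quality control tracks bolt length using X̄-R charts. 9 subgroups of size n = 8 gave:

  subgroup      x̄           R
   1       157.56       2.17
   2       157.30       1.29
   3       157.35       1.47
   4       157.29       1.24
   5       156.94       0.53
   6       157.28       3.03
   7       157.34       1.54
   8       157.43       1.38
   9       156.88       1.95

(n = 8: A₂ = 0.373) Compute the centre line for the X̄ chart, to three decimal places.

157.263

X̄̄ = (157.56 + 157.30 + 157.35 + 157.29 + 156.94 + 157.28 + 157.34 + 157.43 + 156.88) / 9 = 1415.3700 / 9 = 157.2633
CL = X̄̄ = 157.2633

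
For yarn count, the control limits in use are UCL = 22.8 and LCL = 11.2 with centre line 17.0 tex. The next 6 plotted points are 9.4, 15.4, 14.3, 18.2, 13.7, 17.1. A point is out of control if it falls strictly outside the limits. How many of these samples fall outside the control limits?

1

Compare each point to [11.2, 22.8]: sample 1 = 9.4 < LCL.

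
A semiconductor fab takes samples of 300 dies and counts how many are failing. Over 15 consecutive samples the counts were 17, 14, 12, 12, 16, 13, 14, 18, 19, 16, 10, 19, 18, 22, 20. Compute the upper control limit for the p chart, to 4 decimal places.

0.0923

p̄ = Σdᵢ / (k·n) = 240 / (15 × 300) = 0.05333
UCL = p̄ + 3·√(p̄(1−p̄)/n) = 0.05333 + 3 × √(0.05333×0.94667/300) = 0.05333 + 3 × 0.01297 = 0.09225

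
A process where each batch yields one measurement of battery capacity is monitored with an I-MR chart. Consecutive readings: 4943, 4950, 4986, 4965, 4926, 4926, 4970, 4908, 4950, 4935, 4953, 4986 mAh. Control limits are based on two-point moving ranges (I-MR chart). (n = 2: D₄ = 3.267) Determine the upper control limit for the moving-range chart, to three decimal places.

94.149

Moving ranges: 7, 36, 21, 39, 0, 44, 62, 42, 15, 18, 33; M̄R̄ = 317.0000 / 11 = 28.8182
UCL_MR = D₄·M̄R̄ = 3.267 × 28.8182 = 94.1490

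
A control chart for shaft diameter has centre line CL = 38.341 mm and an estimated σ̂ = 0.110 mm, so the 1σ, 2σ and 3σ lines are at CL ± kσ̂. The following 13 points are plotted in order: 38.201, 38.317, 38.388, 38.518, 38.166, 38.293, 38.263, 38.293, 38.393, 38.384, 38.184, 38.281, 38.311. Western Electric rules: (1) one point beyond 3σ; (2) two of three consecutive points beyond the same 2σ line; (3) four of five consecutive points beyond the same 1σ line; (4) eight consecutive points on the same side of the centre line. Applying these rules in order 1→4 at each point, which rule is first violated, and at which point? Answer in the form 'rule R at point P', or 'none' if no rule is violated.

Zone of each point (C = within 1σ̂, B = 1σ̂–2σ̂, A = 2σ̂–3σ̂, * = beyond 3σ̂; sign = side of CL): 1:-B, 2:-C, 3:+C, 4:+B, 5:-B, 6:-C, 7:-C, 8:-C, 9:+C, 10:+C, 11:-B, 12:-C, 13:-C
No rule fires across all 13 points.

none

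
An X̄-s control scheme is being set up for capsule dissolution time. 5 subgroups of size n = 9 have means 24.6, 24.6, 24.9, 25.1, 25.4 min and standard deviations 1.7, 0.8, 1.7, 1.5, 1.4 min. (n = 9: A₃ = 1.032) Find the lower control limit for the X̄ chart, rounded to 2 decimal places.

23.45

X̄̄ = (24.6 + 24.6 + 24.9 + 25.1 + 25.4) / 5 = 24.9200
s̄ = (1.7 + 0.8 + 1.7 + 1.5 + 1.4) / 5 = 1.4200
LCL = X̄̄ − A₃·s̄ = 24.9200 − 1.032 × 1.4200 = 23.4546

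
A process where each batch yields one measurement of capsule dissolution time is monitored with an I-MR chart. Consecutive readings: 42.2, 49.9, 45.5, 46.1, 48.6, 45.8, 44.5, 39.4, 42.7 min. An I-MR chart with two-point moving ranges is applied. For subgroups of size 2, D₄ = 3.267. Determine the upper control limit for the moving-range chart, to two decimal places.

Moving ranges: 7.7, 4.4, 0.6, 2.5, 2.8, 1.3, 5.1, 3.3; M̄R̄ = 27.7000 / 8 = 3.4625
UCL_MR = D₄·M̄R̄ = 3.267 × 3.4625 = 11.3120

11.31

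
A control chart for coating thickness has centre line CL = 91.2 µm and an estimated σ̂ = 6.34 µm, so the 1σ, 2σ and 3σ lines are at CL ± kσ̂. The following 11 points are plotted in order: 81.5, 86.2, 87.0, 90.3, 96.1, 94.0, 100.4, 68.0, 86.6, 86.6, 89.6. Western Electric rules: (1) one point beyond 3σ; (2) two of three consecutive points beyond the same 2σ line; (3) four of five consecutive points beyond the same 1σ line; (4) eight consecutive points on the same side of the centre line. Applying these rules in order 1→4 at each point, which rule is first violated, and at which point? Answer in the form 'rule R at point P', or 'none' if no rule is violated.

rule 1 at point 8

Zone of each point (C = within 1σ̂, B = 1σ̂–2σ̂, A = 2σ̂–3σ̂, * = beyond 3σ̂; sign = side of CL): 1:-B, 2:-C, 3:-C, 4:-C, 5:+C, 6:+C, 7:+B, 8:-*, 9:-C, 10:-C, 11:-C
Rule 1 (one point beyond the 3σ limits) is satisfied at point 8.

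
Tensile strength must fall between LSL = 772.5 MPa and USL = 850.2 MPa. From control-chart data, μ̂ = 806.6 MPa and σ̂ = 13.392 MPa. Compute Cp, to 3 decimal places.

Cp = (USL − LSL) / (6σ̂) = (850.2 − 772.5) / (6 × 13.392) = 77.7000 / 80.3520 = 0.9670

0.967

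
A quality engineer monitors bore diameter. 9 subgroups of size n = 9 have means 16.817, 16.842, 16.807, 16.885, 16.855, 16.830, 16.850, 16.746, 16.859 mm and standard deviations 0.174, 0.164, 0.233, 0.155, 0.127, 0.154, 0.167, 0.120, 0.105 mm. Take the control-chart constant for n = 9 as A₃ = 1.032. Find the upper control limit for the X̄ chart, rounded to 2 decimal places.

16.99

X̄̄ = (16.817 + 16.842 + 16.807 + 16.885 + 16.855 + 16.830 + 16.850 + 16.746 + 16.859) / 9 = 16.8323
s̄ = (0.174 + 0.164 + 0.233 + 0.155 + 0.127 + 0.154 + 0.167 + 0.120 + 0.105) / 9 = 0.1554
UCL = X̄̄ + A₃·s̄ = 16.8323 + 1.032 × 0.1554 = 16.9928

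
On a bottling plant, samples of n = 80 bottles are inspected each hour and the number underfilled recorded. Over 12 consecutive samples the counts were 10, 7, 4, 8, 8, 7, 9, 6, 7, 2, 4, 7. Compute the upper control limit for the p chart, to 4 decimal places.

p̄ = Σdᵢ / (k·n) = 79 / (12 × 80) = 0.08229
UCL = p̄ + 3·√(p̄(1−p̄)/n) = 0.08229 + 3 × √(0.08229×0.91771/80) = 0.08229 + 3 × 0.03072 = 0.17447

0.1745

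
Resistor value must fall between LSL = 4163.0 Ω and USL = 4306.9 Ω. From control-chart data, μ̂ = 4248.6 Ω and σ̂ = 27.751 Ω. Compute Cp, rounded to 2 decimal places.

0.86

Cp = (USL − LSL) / (6σ̂) = (4306.9 − 4163.0) / (6 × 27.751) = 143.9000 / 166.5060 = 0.8642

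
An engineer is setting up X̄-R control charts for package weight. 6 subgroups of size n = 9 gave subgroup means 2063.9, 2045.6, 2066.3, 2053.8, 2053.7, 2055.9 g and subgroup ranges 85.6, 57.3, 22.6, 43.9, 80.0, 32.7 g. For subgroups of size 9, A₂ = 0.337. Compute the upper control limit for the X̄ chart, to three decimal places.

X̄̄ = (2063.9 + 2045.6 + 2066.3 + 2053.8 + 2053.7 + 2055.9) / 6 = 12339.2000 / 6 = 2056.5333
R̄ = (85.6 + 57.3 + 22.6 + 43.9 + 80.0 + 32.7) / 6 = 322.1000 / 6 = 53.6833
UCL = X̄̄ + A₂·R̄ = 2056.5333 + 0.337 × 53.6833 = 2074.6246

2074.625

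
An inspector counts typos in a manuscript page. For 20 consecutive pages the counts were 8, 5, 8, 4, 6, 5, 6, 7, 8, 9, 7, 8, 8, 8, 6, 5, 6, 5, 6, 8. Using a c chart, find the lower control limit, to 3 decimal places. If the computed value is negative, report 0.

c̄ = (8 + 5 + 8 + 4 + 6 + 5 + 6 + 7 + 8 + 9 + 7 + 8 + 8 + 8 + 6 + 5 + 6 + 5 + 6 + 8) / 20 = 133 / 20 = 6.6500
LCL = c̄ − 3√c̄ = 6.6500 − 3 × 2.5788 = -1.0863 → 0 (cannot be negative)

0.000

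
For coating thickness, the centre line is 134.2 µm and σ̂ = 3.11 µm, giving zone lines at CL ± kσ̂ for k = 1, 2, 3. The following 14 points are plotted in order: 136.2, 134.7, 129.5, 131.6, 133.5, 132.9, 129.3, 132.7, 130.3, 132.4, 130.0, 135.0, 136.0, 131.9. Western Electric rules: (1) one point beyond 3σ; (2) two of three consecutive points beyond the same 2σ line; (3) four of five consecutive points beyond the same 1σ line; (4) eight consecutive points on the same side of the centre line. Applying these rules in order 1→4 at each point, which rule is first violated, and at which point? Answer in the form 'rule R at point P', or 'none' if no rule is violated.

Zone of each point (C = within 1σ̂, B = 1σ̂–2σ̂, A = 2σ̂–3σ̂, * = beyond 3σ̂; sign = side of CL): 1:+C, 2:+C, 3:-B, 4:-C, 5:-C, 6:-C, 7:-B, 8:-C, 9:-B, 10:-C, 11:-B, 12:+C, 13:+C, 14:-C
Rule 4 (eight consecutive points on the same side of the centre line) is satisfied at point 10.

rule 4 at point 10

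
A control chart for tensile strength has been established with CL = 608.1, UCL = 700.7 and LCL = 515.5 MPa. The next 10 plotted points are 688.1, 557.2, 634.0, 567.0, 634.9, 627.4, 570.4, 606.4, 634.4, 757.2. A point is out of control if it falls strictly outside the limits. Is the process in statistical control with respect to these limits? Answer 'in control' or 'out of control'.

Compare each point to [515.5, 700.7]: sample 10 = 757.2 > UCL.

out of control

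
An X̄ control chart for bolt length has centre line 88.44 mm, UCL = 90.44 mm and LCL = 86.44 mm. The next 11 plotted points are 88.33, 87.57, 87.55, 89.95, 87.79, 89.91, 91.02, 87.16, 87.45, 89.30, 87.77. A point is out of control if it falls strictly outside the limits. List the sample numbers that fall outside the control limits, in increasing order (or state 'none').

Compare each point to [86.44, 90.44]: sample 7 = 91.02 > UCL.

7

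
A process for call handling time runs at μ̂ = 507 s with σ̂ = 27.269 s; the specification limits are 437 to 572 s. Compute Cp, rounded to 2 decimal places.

Cp = (USL − LSL) / (6σ̂) = (572 − 437) / (6 × 27.269) = 135.0000 / 163.6140 = 0.8251

0.83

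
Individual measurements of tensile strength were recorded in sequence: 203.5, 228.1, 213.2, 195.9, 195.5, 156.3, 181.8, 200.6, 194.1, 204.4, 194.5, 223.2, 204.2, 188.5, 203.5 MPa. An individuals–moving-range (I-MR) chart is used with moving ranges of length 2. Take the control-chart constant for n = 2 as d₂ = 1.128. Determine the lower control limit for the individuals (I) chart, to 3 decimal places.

152.459

X̄ = (203.5 + 228.1 + 213.2 + 195.9 + 195.5 + 156.3 + 181.8 + 200.6 + 194.1 + 204.4 + 194.5 + 223.2 + 204.2 + 188.5 + 203.5) / 15 = 199.1533
Moving ranges: 24.6, 14.9, 17.3, 0.4, 39.2, 25.5, 18.8, 6.5, 10.3, 9.9, 28.7, 19.0, 15.7, 15.0; M̄R̄ = 245.8000 / 14 = 17.5571
LCL = X̄ − 3·M̄R̄/d₂ = 199.1533 − 3 × 17.5571 / 1.128 = 152.4588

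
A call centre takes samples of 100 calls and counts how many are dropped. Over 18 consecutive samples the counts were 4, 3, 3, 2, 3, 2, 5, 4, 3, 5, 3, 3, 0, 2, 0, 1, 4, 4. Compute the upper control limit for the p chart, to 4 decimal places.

p̄ = Σdᵢ / (k·n) = 51 / (18 × 100) = 0.02833
UCL = p̄ + 3·√(p̄(1−p̄)/n) = 0.02833 + 3 × √(0.02833×0.97167/100) = 0.02833 + 3 × 0.01659 = 0.07811

0.0781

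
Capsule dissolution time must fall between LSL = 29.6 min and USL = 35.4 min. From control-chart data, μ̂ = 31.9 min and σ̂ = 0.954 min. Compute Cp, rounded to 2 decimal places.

1.01

Cp = (USL − LSL) / (6σ̂) = (35.4 − 29.6) / (6 × 0.954) = 5.8000 / 5.7240 = 1.0133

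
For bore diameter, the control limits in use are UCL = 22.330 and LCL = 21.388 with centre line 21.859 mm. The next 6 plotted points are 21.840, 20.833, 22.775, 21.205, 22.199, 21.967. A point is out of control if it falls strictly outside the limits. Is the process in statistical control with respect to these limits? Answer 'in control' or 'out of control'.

out of control

Compare each point to [21.388, 22.330]: sample 2 = 20.833 < LCL; sample 3 = 22.775 > UCL; sample 4 = 21.205 < LCL.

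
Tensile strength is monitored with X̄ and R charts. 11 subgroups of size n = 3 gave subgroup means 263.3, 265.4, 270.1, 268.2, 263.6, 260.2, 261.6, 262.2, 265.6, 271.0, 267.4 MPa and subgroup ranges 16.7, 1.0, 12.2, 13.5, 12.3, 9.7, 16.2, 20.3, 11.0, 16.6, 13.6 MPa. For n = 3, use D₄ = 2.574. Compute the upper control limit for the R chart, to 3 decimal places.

33.485

R̄ = (16.7 + 1.0 + 12.2 + 13.5 + 12.3 + 9.7 + 16.2 + 20.3 + 11.0 + 16.6 + 13.6) / 11 = 143.1000 / 11 = 13.0091
UCL_R = D₄·R̄ = 2.574 × 13.0091 = 33.4854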